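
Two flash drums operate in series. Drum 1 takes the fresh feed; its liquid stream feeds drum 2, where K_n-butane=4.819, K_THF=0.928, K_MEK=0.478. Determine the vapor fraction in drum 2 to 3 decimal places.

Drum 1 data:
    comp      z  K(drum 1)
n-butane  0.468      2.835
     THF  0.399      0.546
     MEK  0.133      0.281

V/F (drum 2) = 0.708

Drum 1:
Material balance + equilibrium reduce to Σ zᵢ(Kᵢ−1)/(1+ψ₁(Kᵢ−1)) = 0.
g(0) = ΣzᵢKᵢ − 1 = 0.582 and g(1) = 1 − Σzᵢ/Kᵢ = -0.369, so a root lies in (0, 1).
Iterate (Newton) starting at ψ₁ = 0.5:
  ψ₁ = 0.500: g = 0.0642, g' = -0.734 → ψ₁ = 0.588
Converged at ψ₁ = 0.588.
Drum-1 compositions:
  n-butane: x = 0.225, y = 0.638
  THF: x = 0.544, y = 0.297
  MEK: x = 0.231, y = 0.065
Drum-2 feed = drum-1 liquid: z₂ = (0.2250, 0.5444, 0.2305).
Drum 2:
Rachford–Rice: g(ψ₂) = Σ zᵢ(Kᵢ−1)/(1+ψ₂(Kᵢ−1)) = 0.
Check two-phase: ΣzᵢKᵢ = 1.700 > 1 and Σzᵢ/Kᵢ = 1.116 > 1, so g(0) = 0.700 > 0 and g(1) = -0.116 < 0.
Newton–Raphson from ψ₂ = 0.5:
  ψ₂ = 0.500: g = 0.0919, g' = -0.506 → ψ₂ = 0.682
  ψ₂ = 0.682: g = 0.0105, g' = -0.407 → ψ₂ = 0.707
  ψ₂ = 0.707: g = 0.0001, g' = -0.401 → ψ₂ = 0.708
Converged at ψ₂ = 0.708.
  n-butane: x = 0.061, y = 0.293
  THF: x = 0.574, y = 0.532
  MEK: x = 0.366, y = 0.175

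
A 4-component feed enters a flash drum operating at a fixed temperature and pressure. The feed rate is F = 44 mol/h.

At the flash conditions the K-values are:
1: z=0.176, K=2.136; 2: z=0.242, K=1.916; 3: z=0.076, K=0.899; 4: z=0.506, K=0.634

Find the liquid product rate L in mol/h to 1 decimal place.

L = 15.0 mol/h

Let ψ = V/F and solve Σ zᵢ(Kᵢ−1)/(1+ψ(Kᵢ−1)) = 0.
Check two-phase: ΣzᵢKᵢ = 1.229 > 1 and Σzᵢ/Kᵢ = 1.091 > 1, so g(0) = 0.229 > 0 and g(1) = -0.091 < 0.
Newton iteration, ψ⁰ = 0.5:
  ψ = 0.500: g = 0.0448, g' = -0.290 → ψ = 0.654
  ψ = 0.654: g = 0.0016, g' = -0.272 → ψ = 0.660
Converged at ψ = 0.660.
Then V = ψ·F = 0.6600·44 = 29.0 mol/h and L = F − V = 15.0 mol/h.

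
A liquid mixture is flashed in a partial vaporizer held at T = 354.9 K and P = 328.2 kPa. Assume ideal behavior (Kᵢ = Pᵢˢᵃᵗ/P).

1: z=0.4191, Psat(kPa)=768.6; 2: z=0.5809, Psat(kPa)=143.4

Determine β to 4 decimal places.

β = 0.3114

Raoult's law: Kᵢ = Pᵢˢᵃᵗ/P = Pᵢˢᵃᵗ/328.2.
  K_1 = 768.6/328.2 = 2.341865, K_2 = 143.4/328.2 = 0.436929
Rachford–Rice: g(β) = Σ zᵢ(Kᵢ−1)/(1+β(Kᵢ−1)) = 0.
Feasibility: ΣzᵢKᵢ = 1.2353, Σzᵢ/Kᵢ = 1.5085 — both > 1, two phases present.
Binary case is linear: z₁(K₁−1)(1+β(K₂−1)) + z₂(K₂−1)(1+β(K₁−1)) = 0
⇒ β = [z₁(K₁−1)+z₂(K₂−1)] / [−(K₁−1)(K₂−1)] = 0.23529/0.75557 = 0.3114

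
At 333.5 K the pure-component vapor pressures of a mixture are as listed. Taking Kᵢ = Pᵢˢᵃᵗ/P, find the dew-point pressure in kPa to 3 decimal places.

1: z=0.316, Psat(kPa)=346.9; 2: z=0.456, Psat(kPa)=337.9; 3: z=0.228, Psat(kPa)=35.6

Pdew = 115.408 kPa

At the dew point ψ → 1, so Σzᵢ/Kᵢ = 1 with Kᵢ = Pᵢˢᵃᵗ/P ⇒ 1/P = Σzᵢ/Pᵢˢᵃᵗ.
1/P = 0.316/346.9 + 0.456/337.9 + 0.228/35.6 = 0.008665 ⇒ P = 115.408 kPa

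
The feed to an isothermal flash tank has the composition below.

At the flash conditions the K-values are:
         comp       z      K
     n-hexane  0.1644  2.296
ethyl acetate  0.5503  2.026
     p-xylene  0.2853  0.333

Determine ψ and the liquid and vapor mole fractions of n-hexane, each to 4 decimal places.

Let ψ = V/F and solve Σ zᵢ(Kᵢ−1)/(1+ψ(Kᵢ−1)) = 0.
g(0) = ΣzᵢKᵢ − 1 = 0.5874 and g(1) = 1 − Σzᵢ/Kᵢ = -0.2000, so a root lies in (0, 1).
Iterate (Newton) starting at ψ = 0.64:
  ψ = 0.6400: g = 0.12524, g' = -0.6800 → ψ = 0.8242
  ψ = 0.8242: g = -0.01368, g' = -0.8607 → ψ = 0.8083
  ψ = 0.8083: g = -0.00019, g' = -0.8365 → ψ = 0.8081
Converged at ψ = 0.8081.
Compositions from xᵢ = zᵢ/(1+ψ(Kᵢ−1)), yᵢ = Kᵢxᵢ:
  n-hexane: x = 0.0803, y = 0.1844
  ethyl acetate: x = 0.3009, y = 0.6096
  p-xylene: x = 0.6188, y = 0.2061

ψ = 0.8081, x_n-hexane = 0.0803, y_n-hexane = 0.1844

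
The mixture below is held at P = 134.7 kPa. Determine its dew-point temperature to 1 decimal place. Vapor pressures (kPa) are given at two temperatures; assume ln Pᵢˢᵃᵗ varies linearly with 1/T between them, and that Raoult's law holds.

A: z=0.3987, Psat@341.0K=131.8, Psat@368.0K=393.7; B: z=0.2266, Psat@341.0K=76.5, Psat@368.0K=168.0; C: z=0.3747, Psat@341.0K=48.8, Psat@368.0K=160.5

Dew-point temperature: Σzᵢ·P/Pᵢˢᵃᵗ(T) = 1. Interpolate ln Pᵢˢᵃᵗ = aᵢ + bᵢ/T.
  T = 341.0 K: ΣzᵢP/Pᵢˢᵃᵗ = 1.8407
  T = 368.0 K: ΣzᵢP/Pᵢˢᵃᵗ = 0.6326
  T = 354.5 K: ΣzᵢP/Pᵢˢᵃᵗ = 1.0537
  T = 361.2 K: ΣzᵢP/Pᵢˢᵃᵗ = 0.8134
  T = 357.9 K: ΣzᵢP/Pᵢˢᵃᵗ = 0.9226
  T = 356.2 K: ΣzᵢP/Pᵢˢᵃᵗ = 0.9856
Interpolating between 354.5 K and 356.2 K gives T ≈ 355.8 K.

T = 355.8 K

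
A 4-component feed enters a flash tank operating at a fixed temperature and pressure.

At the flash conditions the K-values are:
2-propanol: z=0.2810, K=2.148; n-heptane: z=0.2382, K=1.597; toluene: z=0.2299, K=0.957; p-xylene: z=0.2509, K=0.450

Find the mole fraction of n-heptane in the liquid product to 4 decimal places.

Rachford–Rice: g(V/F) = Σ zᵢ(Kᵢ−1)/(1+V/F(Kᵢ−1)) = 0.
Check two-phase: ΣzᵢKᵢ = 1.3169 > 1 and Σzᵢ/Kᵢ = 1.0778 > 1, so g(0) = 0.3169 > 0 and g(1) = -0.0778 < 0.
Newton iteration, V/F⁰ = 0.41:
  V/F = 0.4100: g = 0.14535, g' = -0.3530 → V/F = 0.8218
  V/F = 0.8218: g = -0.00066, g' = -0.3894 → V/F = 0.8201
Converged at V/F = 0.8201.
Compositions from xᵢ = zᵢ/(1+V/F(Kᵢ−1)), yᵢ = Kᵢxᵢ:
  2-propanol: x = 0.1447, y = 0.3109
  n-heptane: x = 0.1599, y = 0.2554
  toluene: x = 0.2383, y = 0.2281
  p-xylene: x = 0.4570, y = 0.2057

x_n-heptane = 0.1599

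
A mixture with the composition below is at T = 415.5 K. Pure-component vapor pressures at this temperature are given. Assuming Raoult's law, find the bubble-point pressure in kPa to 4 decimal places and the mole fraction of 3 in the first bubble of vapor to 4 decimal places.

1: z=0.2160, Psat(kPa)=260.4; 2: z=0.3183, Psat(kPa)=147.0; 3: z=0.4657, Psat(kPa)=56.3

At the bubble point ψ → 0, so ΣzᵢKᵢ = 1 with Kᵢ = Pᵢˢᵃᵗ/P ⇒ P = ΣzᵢPᵢˢᵃᵗ.
P = 0.2160·260.4 + 0.3183·147.0 + 0.4657·56.3 = 129.2554 kPa
yᵢ = zᵢPᵢˢᵃᵗ/P ⇒ y_3 = 0.4657·56.3/129.2554 = 0.2028

Pbub = 129.2554 kPa, y_3 = 0.2028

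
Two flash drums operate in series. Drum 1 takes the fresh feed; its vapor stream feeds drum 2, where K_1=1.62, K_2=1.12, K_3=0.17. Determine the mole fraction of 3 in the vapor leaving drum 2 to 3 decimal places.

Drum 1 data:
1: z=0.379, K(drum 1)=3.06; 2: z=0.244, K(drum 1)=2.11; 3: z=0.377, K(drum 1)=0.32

Drum 1:
Let ψ₁ = V/F and solve Σ zᵢ(Kᵢ−1)/(1+ψ₁(Kᵢ−1)) = 0.
Feasibility: ΣzᵢKᵢ = 1.795, Σzᵢ/Kᵢ = 1.418 — both > 1, two phases present.
Iterate (Newton) starting at ψ₁ = 0.49:
  ψ₁ = 0.490: g = 0.1795, g' = -0.917 → ψ₁ = 0.686
  ψ₁ = 0.686: g = -0.0031, g' = -0.985 → ψ₁ = 0.683
Converged at ψ₁ = 0.683.
Drum-1 compositions:
  1: x = 0.157, y = 0.482
  2: x = 0.139, y = 0.293
  3: x = 0.704, y = 0.225
Drum-2 feed = drum-1 vapor: z₂ = (0.4819, 0.2929, 0.2252).
Drum 2:
Rachford–Rice: g(ψ₂) = Σ zᵢ(Kᵢ−1)/(1+ψ₂(Kᵢ−1)) = 0.
g(0) = ΣzᵢKᵢ − 1 = 0.147 and g(1) = 1 − Σzᵢ/Kᵢ = -0.884, so a root lies in (0, 1).
Newton–Raphson from ψ₂ = 0.62:
  ψ₂ = 0.620: g = -0.1365, g' = -0.759 → ψ₂ = 0.440
  ψ₂ = 0.440: g = -0.0263, g' = -0.503 → ψ₂ = 0.388
  ψ₂ = 0.388: g = -0.0011, g' = -0.462 → ψ₂ = 0.385
Converged at ψ₂ = 0.385.
  1: x = 0.389, y = 0.630
  2: x = 0.280, y = 0.314
  3: x = 0.331, y = 0.056

y_3 (drum 2) = 0.056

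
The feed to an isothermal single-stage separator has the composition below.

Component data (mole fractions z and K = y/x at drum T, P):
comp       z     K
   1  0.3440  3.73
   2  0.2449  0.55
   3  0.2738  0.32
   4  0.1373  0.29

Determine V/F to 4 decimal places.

V/F = 0.3275

Material balance + equilibrium reduce to Σ zᵢ(Kᵢ−1)/(1+V/F(Kᵢ−1)) = 0.
g(0) = ΣzᵢKᵢ − 1 = 0.5452 and g(1) = 1 − Σzᵢ/Kᵢ = -0.8666, so a root lies in (0, 1).
Newton–Raphson from V/F = 0.36:
  V/F = 0.3600: g = -0.03537, g' = -1.0696 → V/F = 0.3269
  V/F = 0.3269: g = 0.00065, g' = -1.1107 → V/F = 0.3275
Converged at V/F = 0.3275.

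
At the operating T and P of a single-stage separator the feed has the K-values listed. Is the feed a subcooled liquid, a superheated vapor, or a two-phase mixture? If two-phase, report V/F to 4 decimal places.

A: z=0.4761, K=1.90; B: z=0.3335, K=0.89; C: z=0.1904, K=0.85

superheated vapor

ΣzᵢKᵢ = 1.3632; Σzᵢ/Kᵢ = 0.8493.
Since Σzᵢ/Kᵢ < 1 the mixture is above its dew point — single vapor phase.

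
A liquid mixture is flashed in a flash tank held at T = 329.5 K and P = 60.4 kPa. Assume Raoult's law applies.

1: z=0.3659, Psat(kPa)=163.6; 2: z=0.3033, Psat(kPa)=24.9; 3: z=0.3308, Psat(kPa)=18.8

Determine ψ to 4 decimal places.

Raoult's law: Kᵢ = Pᵢˢᵃᵗ/P = Pᵢˢᵃᵗ/60.4.
  K_1 = 163.6/60.4 = 2.708609, K_2 = 24.9/60.4 = 0.412252, K_3 = 18.8/60.4 = 0.311258
Material balance + equilibrium reduce to Σ zᵢ(Kᵢ−1)/(1+ψ(Kᵢ−1)) = 0.
Check two-phase: ΣzᵢKᵢ = 1.2191 > 1 and Σzᵢ/Kᵢ = 1.9336 > 1, so g(0) = 0.2191 > 0 and g(1) = -0.9336 < 0.
Iterate (Newton) starting at ψ = 0.59:
  ψ = 0.5900: g = -0.34536, g' = -0.9557 → ψ = 0.2286
  ψ = 0.2286: g = -0.02680, g' = -0.9132 → ψ = 0.1993
  ψ = 0.1993: g = 0.00037, g' = -0.9397 → ψ = 0.1997
Converged at ψ = 0.1997.

ψ = 0.1997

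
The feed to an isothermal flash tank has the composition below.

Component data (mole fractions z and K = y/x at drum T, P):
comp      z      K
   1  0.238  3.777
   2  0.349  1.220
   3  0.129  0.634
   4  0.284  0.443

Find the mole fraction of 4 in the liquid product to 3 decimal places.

Iterate (Newton) starting at ψ = 0.5:
  ψ = 0.500: g = 0.0688, g' = -0.531 → ψ = 0.630
  ψ = 0.630: g = 0.0029, g' = -0.494 → ψ = 0.636
Converged at ψ = 0.636.
Compositions from xᵢ = zᵢ/(1+ψ(Kᵢ−1)), yᵢ = Kᵢxᵢ:
  1: x = 0.086, y = 0.325
  2: x = 0.306, y = 0.374
  3: x = 0.168, y = 0.107
  4: x = 0.440, y = 0.195

x_4 = 0.440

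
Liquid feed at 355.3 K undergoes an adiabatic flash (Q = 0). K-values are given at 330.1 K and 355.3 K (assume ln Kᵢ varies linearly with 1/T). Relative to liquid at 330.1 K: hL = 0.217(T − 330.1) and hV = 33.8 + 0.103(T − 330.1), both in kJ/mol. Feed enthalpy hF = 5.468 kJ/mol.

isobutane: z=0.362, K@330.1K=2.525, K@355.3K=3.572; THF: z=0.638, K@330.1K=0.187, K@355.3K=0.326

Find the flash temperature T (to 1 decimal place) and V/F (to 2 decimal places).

Adiabatic flash: solve Rachford–Rice at each trial T, then check hF = ψ·hV(T) + (1−ψ)·hL(T).
  T = 330.1 K: K = (2.525, 0.187), RR gives ψ = 0.027, H_out = 0.909 kJ/mol
  T = 355.3 K: K = (3.572, 0.326), RR gives ψ = 0.289, H_out = 14.407 kJ/mol
  T = 342.7 K: K = (3.022, 0.249), RR gives ψ = 0.167, H_out = 8.134 kJ/mol
  T = 336.4 K: K = (2.767, 0.217), RR gives ψ = 0.101, H_out = 4.710 kJ/mol
  T = 339.5 K: K = (2.891, 0.232), RR gives ψ = 0.134, H_out = 6.431 kJ/mol
  T = 337.9 K: K = (2.827, 0.224), RR gives ψ = 0.117, H_out = 5.553 kJ/mol
Linear interpolation between T = 336.4 (H_out = 4.710) and T = 337.9 (H_out = 5.553) on hF = 5.468 gives T ≈ 337.7 K, at which ψ = 0.12.

T = 337.7 K, V/F = 0.12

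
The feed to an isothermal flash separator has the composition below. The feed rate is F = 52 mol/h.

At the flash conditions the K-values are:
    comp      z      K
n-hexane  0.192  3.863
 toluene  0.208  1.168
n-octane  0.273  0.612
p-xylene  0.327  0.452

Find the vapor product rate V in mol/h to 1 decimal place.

V = 15.2 mol/h

Let β = V/F and solve Σ zᵢ(Kᵢ−1)/(1+β(Kᵢ−1)) = 0.
Check two-phase: ΣzᵢKᵢ = 1.300 > 1 and Σzᵢ/Kᵢ = 1.397 > 1, so g(0) = 0.300 > 0 and g(1) = -0.397 < 0.
Newton iteration, β⁰ = 0.34:
  β = 0.340: g = -0.0306, g' = -0.612 → β = 0.290
  β = 0.290: g = 0.0013, g' = -0.666 → β = 0.292
Converged at β = 0.292.
Then V = β·F = 0.2919·52 = 15.2 mol/h and L = F − V = 36.8 mol/h.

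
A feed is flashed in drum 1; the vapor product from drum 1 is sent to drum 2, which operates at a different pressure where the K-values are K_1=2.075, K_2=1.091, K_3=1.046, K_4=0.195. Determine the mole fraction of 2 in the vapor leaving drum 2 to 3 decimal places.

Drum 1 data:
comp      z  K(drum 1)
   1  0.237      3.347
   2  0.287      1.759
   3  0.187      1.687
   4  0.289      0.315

y_2 (drum 2) = 0.334

Drum 1:
Material balance + equilibrium reduce to Σ zᵢ(Kᵢ−1)/(1+ψ₁(Kᵢ−1)) = 0.
g(0) = ΣzᵢKᵢ − 1 = 0.705 and g(1) = 1 − Σzᵢ/Kᵢ = -0.262, so a root lies in (0, 1).
Iterate (Newton) starting at ψ₁ = 0.39:
  ψ₁ = 0.390: g = 0.2897, g' = -0.762 → ψ₁ = 0.770
  ψ₁ = 0.770: g = 0.0004, g' = -0.877 → ψ₁ = 0.771
Converged at ψ₁ = 0.771.
Drum-1 compositions:
  1: x = 0.084, y = 0.282
  2: x = 0.181, y = 0.318
  3: x = 0.122, y = 0.206
  4: x = 0.612, y = 0.193
Drum-2 feed = drum-1 vapor: z₂ = (0.2824, 0.3185, 0.2062, 0.1929).
Drum 2:
Material balance + equilibrium reduce to Σ zᵢ(Kᵢ−1)/(1+ψ₂(Kᵢ−1)) = 0.
g(0) = ΣzᵢKᵢ − 1 = 0.187 and g(1) = 1 − Σzᵢ/Kᵢ = -0.614, so a root lies in (0, 1).
Newton–Raphson from ψ₂ = 0.5:
  ψ₂ = 0.500: g = -0.0254, g' = -0.491 → ψ₂ = 0.448
  ψ₂ = 0.448: g = -0.0009, g' = -0.457 → ψ₂ = 0.446
Converged at ψ₂ = 0.446.
  1: x = 0.191, y = 0.396
  2: x = 0.306, y = 0.334
  3: x = 0.202, y = 0.211
  4: x = 0.301, y = 0.059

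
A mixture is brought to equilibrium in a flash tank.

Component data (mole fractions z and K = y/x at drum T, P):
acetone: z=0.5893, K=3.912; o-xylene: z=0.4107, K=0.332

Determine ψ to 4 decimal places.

ψ = 0.7411

Rachford–Rice: g(ψ) = Σ zᵢ(Kᵢ−1)/(1+ψ(Kᵢ−1)) = 0.
g(0) = ΣzᵢKᵢ − 1 = 1.4417 and g(1) = 1 − Σzᵢ/Kᵢ = -0.3877, so a root lies in (0, 1).
Iterate (Newton) starting at ψ = 0.61:
  ψ = 0.6100: g = 0.15508, g' = -1.1703 → ψ = 0.7425
  ψ = 0.7425: g = -0.00167, g' = -1.2212 → ψ = 0.7411
Converged at ψ = 0.7411.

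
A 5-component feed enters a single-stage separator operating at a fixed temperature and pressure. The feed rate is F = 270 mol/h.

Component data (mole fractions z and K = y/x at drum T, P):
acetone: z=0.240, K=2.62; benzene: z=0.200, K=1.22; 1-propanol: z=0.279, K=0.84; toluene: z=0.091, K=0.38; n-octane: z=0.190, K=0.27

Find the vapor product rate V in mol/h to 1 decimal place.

Material balance + equilibrium reduce to Σ zᵢ(Kᵢ−1)/(1+ψ(Kᵢ−1)) = 0.
g(0) = ΣzᵢKᵢ − 1 = 0.193 and g(1) = 1 − Σzᵢ/Kᵢ = -0.531, so a root lies in (0, 1).
Iterate (Newton) starting at ψ = 0.44:
  ψ = 0.440: g = -0.0628, g' = -0.517 → ψ = 0.318
Converged at ψ = 0.318.
Then V = ψ·F = 0.3176·270 = 85.7 mol/h and L = F − V = 184.3 mol/h.

V = 85.7 mol/h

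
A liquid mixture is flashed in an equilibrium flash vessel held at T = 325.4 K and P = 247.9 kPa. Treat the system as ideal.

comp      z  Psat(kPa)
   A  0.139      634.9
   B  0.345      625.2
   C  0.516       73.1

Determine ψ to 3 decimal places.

Raoult's law: Kᵢ = Pᵢˢᵃᵗ/P = Pᵢˢᵃᵗ/247.9.
  K_A = 634.9/247.9 = 2.56111, K_B = 625.2/247.9 = 2.52198, K_C = 73.1/247.9 = 0.29488
Let ψ = V/F and solve Σ zᵢ(Kᵢ−1)/(1+ψ(Kᵢ−1)) = 0.
Feasibility: ΣzᵢKᵢ = 1.378, Σzᵢ/Kᵢ = 1.941 — both > 1, two phases present.
Newton–Raphson from ψ = 0.5:
  ψ = 0.500: g = -0.1419, g' = -0.977 → ψ = 0.355
  ψ = 0.355: g = -0.0045, g' = -0.934 → ψ = 0.350
Converged at ψ = 0.350.

ψ = 0.350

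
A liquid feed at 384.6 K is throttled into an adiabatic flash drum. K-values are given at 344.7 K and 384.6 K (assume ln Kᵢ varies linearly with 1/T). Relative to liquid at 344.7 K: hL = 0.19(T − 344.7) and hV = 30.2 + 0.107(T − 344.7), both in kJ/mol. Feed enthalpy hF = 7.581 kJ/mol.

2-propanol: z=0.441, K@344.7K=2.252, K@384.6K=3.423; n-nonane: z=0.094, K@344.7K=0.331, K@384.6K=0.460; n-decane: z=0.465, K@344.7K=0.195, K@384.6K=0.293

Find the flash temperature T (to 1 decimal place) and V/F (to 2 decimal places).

T = 353.3 K, V/F = 0.20

Adiabatic flash: solve Rachford–Rice at each trial T, then check hF = ψ·hV(T) + (1−ψ)·hL(T).
  T = 344.7 K: K = (2.252, 0.331, 0.195), RR gives ψ = 0.117, H_out = 3.537 kJ/mol
  T = 384.6 K: K = (3.423, 0.460, 0.293), RR gives ψ = 0.417, H_out = 18.789 kJ/mol
  T = 364.6 K: K = (2.807, 0.394, 0.242), RR gives ψ = 0.291, H_out = 12.101 kJ/mol
  T = 354.6 K: K = (2.521, 0.362, 0.218), RR gives ψ = 0.213, H_out = 8.153 kJ/mol
  T = 349.6 K: K = (2.383, 0.346, 0.206), RR gives ψ = 0.168, H_out = 5.932 kJ/mol
  T = 352.1 K: K = (2.451, 0.354, 0.212), RR gives ψ = 0.191, H_out = 7.067 kJ/mol
  T = 353.4 K: K = (2.487, 0.358, 0.215), RR gives ψ = 0.203, H_out = 7.637 kJ/mol
Linear interpolation between T = 352.1 (H_out = 7.067) and T = 353.4 (H_out = 7.637) on hF = 7.581 gives T ≈ 353.3 K, at which ψ = 0.20.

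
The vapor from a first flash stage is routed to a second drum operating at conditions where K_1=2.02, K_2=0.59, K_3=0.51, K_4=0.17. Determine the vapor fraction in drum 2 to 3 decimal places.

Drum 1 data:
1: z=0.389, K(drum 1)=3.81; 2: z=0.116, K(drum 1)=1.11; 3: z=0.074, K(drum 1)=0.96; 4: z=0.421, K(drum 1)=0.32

V/F (drum 2) = 0.491

Drum 1:
Let ψ₁ = V/F and solve Σ zᵢ(Kᵢ−1)/(1+ψ₁(Kᵢ−1)) = 0.
Check two-phase: ΣzᵢKᵢ = 1.817 > 1 and Σzᵢ/Kᵢ = 1.599 > 1, so g(0) = 0.817 > 0 and g(1) = -0.599 < 0.
Newton–Raphson from ψ₁ = 0.5:
  ψ₁ = 0.500: g = 0.0298, g' = -0.979 → ψ₁ = 0.530
  ψ₁ = 0.530: g = 0.0001, g' = -0.973 → ψ₁ = 0.531
Converged at ψ₁ = 0.531.
Drum-1 compositions:
  1: x = 0.156, y = 0.595
  2: x = 0.110, y = 0.122
  3: x = 0.076, y = 0.073
  4: x = 0.659, y = 0.211
Drum-2 feed = drum-1 vapor: z₂ = (0.5950, 0.1217, 0.0726, 0.2108).
Drum 2:
Rachford–Rice: g(ψ₂) = Σ zᵢ(Kᵢ−1)/(1+ψ₂(Kᵢ−1)) = 0.
g(0) = ΣzᵢKᵢ − 1 = 0.347 and g(1) = 1 − Σzᵢ/Kᵢ = -0.883, so a root lies in (0, 1).
Newton iteration, ψ₂⁰ = 0.63:
  ψ₂ = 0.630: g = -0.1159, g' = -0.941 → ψ₂ = 0.507
  ψ₂ = 0.507: g = -0.0122, g' = -0.765 → ψ₂ = 0.491
Converged at ψ₂ = 0.491.
  1: x = 0.397, y = 0.801
  2: x = 0.152, y = 0.090
  3: x = 0.096, y = 0.049
  4: x = 0.356, y = 0.060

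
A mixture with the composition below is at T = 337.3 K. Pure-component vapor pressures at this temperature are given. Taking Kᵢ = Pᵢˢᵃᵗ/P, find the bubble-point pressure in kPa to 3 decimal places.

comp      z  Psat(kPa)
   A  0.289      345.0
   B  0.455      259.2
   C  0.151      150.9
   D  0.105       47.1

Pbub = 245.372 kPa

At the bubble point ψ → 0, so ΣzᵢKᵢ = 1 with Kᵢ = Pᵢˢᵃᵗ/P ⇒ P = ΣzᵢPᵢˢᵃᵗ.
P = 0.289·345.0 + 0.455·259.2 + 0.151·150.9 + 0.105·47.1 = 245.372 kPa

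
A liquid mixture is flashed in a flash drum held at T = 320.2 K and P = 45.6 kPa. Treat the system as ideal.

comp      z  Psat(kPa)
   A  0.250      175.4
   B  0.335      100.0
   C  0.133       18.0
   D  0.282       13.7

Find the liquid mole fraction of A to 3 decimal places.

x_A = 0.089

Raoult's law: Kᵢ = Pᵢˢᵃᵗ/P = Pᵢˢᵃᵗ/45.6.
  K_A = 175.4/45.6 = 3.84649, K_B = 100.0/45.6 = 2.19298, K_C = 18.0/45.6 = 0.39474, K_D = 13.7/45.6 = 0.30044
Material balance + equilibrium reduce to Σ zᵢ(Kᵢ−1)/(1+ψ(Kᵢ−1)) = 0.
Check two-phase: ΣzᵢKᵢ = 1.833 > 1 and Σzᵢ/Kᵢ = 1.493 > 1, so g(0) = 0.833 > 0 and g(1) = -0.493 < 0.
Newton–Raphson from ψ = 0.5:
  ψ = 0.500: g = 0.1252, g' = -0.959 → ψ = 0.631
  ψ = 0.631: g = -0.0005, g' = -0.984 → ψ = 0.630
Converged at ψ = 0.630.
Compositions from xᵢ = zᵢ/(1+ψ(Kᵢ−1)), yᵢ = Kᵢxᵢ:
  A: x = 0.089, y = 0.344
  B: x = 0.191, y = 0.419
  C: x = 0.215, y = 0.085
  D: x = 0.504, y = 0.152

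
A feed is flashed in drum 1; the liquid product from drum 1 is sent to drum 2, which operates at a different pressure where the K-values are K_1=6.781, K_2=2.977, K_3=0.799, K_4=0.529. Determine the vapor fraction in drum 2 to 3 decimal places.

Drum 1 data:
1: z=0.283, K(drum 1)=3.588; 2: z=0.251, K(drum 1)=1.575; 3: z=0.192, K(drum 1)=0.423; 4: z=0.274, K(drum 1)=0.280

Drum 1:
Material balance + equilibrium reduce to Σ zᵢ(Kᵢ−1)/(1+ψ₁(Kᵢ−1)) = 0.
Check two-phase: ΣzᵢKᵢ = 1.569 > 1 and Σzᵢ/Kᵢ = 1.671 > 1, so g(0) = 0.569 > 0 and g(1) = -0.671 < 0.
Iterate (Newton) starting at ψ₁ = 0.5:
  ψ₁ = 0.500: g = -0.0326, g' = -0.883 → ψ₁ = 0.463
Converged at ψ₁ = 0.463.
Drum-1 compositions:
  1: x = 0.129, y = 0.462
  2: x = 0.198, y = 0.312
  3: x = 0.262, y = 0.111
  4: x = 0.411, y = 0.115
Drum-2 feed = drum-1 liquid: z₂ = (0.1287, 0.1982, 0.2620, 0.4110).
Drum 2:
Rachford–Rice: g(ψ₂) = Σ zᵢ(Kᵢ−1)/(1+ψ₂(Kᵢ−1)) = 0.
Check two-phase: ΣzᵢKᵢ = 1.890 > 1 and Σzᵢ/Kᵢ = 1.191 > 1, so g(0) = 0.890 > 0 and g(1) = -0.191 < 0.
Iterate (Newton) starting at ψ₂ = 0.3:
  ψ₂ = 0.300: g = 0.2367, g' = -1.016 → ψ₂ = 0.533
  ψ₂ = 0.533: g = 0.0558, g' = -0.618 → ψ₂ = 0.623
  ψ₂ = 0.623: g = 0.0031, g' = -0.555 → ψ₂ = 0.629
Converged at ψ₂ = 0.629.
  1: x = 0.028, y = 0.188
  2: x = 0.088, y = 0.263
  3: x = 0.300, y = 0.240
  4: x = 0.584, y = 0.309

V/F (drum 2) = 0.629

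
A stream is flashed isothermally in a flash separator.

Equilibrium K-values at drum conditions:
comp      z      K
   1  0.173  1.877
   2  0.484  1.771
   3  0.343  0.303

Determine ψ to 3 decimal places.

ψ = 0.513

Let ψ = V/F and solve Σ zᵢ(Kᵢ−1)/(1+ψ(Kᵢ−1)) = 0.
Feasibility: ΣzᵢKᵢ = 1.286, Σzᵢ/Kᵢ = 1.497 — both > 1, two phases present.
Newton iteration, ψ⁰ = 0.62:
  ψ = 0.620: g = -0.0702, g' = -0.704 → ψ = 0.520
  ψ = 0.520: g = -0.0046, g' = -0.619 → ψ = 0.513
Converged at ψ = 0.513.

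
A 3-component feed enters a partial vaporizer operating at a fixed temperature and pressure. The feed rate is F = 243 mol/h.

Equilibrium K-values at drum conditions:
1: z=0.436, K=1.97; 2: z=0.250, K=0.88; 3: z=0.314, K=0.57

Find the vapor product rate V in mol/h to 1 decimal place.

Newton–Raphson from β = 0.5:
  β = 0.500: g = 0.0809, g' = -0.284 → β = 0.784
  β = 0.784: g = 0.0033, g' = -0.269 → β = 0.797
Converged at β = 0.797.
Then V = β·F = 0.7967·243 = 193.6 mol/h and L = F − V = 49.4 mol/h.

V = 193.6 mol/h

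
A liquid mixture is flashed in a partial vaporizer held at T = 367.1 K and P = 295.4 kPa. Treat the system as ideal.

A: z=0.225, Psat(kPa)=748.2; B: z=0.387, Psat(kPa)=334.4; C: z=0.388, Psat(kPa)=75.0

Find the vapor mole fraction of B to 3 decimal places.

Raoult's law: Kᵢ = Pᵢˢᵃᵗ/P = Pᵢˢᵃᵗ/295.4.
  K_A = 748.2/295.4 = 2.53284, K_B = 334.4/295.4 = 1.13202, K_C = 75.0/295.4 = 0.25389
Newton–Raphson from β = 0.5:
  β = 0.500: g = -0.2186, g' = -0.725 → β = 0.198
  β = 0.198: g = -0.0256, g' = -0.615 → β = 0.157
Converged at β = 0.157.
Compositions from xᵢ = zᵢ/(1+β(Kᵢ−1)), yᵢ = Kᵢxᵢ:
  A: x = 0.181, y = 0.459
  B: x = 0.379, y = 0.429
  C: x = 0.440, y = 0.112

y_B = 0.429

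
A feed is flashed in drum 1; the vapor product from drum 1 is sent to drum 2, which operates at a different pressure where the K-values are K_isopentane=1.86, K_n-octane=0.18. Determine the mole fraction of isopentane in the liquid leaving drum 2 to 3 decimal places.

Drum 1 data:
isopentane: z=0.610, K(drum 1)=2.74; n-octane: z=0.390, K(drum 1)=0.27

Drum 1:
Rachford–Rice: g(ψ₁) = Σ zᵢ(Kᵢ−1)/(1+ψ₁(Kᵢ−1)) = 0.
Feasibility: ΣzᵢKᵢ = 1.777, Σzᵢ/Kᵢ = 1.667 — both > 1, two phases present.
Binary case is linear: z₁(K₁−1)(1+ψ₁(K₂−1)) + z₂(K₂−1)(1+ψ₁(K₁−1)) = 0
⇒ ψ₁ = [z₁(K₁−1)+z₂(K₂−1)] / [−(K₁−1)(K₂−1)] = 0.7767/1.2702 = 0.611
Drum-1 compositions:
  isopentane: x = 0.296, y = 0.810
  n-octane: x = 0.704, y = 0.190
Drum-2 feed = drum-1 vapor: z₂ = (0.8098, 0.1902).
Drum 2:
Material balance + equilibrium reduce to Σ zᵢ(Kᵢ−1)/(1+ψ₂(Kᵢ−1)) = 0.
Feasibility: ΣzᵢKᵢ = 1.540, Σzᵢ/Kᵢ = 1.492 — both > 1, two phases present.
Binary case is linear: z₁(K₁−1)(1+ψ₂(K₂−1)) + z₂(K₂−1)(1+ψ₂(K₁−1)) = 0
⇒ ψ₂ = [z₁(K₁−1)+z₂(K₂−1)] / [−(K₁−1)(K₂−1)] = 0.5405/0.7052 = 0.766
  isopentane: x = 0.488, y = 0.908
  n-octane: x = 0.512, y = 0.092

x_isopentane (drum 2) = 0.488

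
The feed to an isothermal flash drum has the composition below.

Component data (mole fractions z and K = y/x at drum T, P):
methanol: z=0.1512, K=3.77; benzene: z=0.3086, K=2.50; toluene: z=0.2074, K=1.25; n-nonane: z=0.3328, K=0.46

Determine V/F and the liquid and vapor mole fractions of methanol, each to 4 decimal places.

Material balance + equilibrium reduce to Σ zᵢ(Kᵢ−1)/(1+V/F(Kᵢ−1)) = 0.
Check two-phase: ΣzᵢKᵢ = 1.7539 > 1 and Σzᵢ/Kᵢ = 1.0529 > 1, so g(0) = 0.7539 > 0 and g(1) = -0.0529 < 0.
Newton iteration, V/F⁰ = 0.39:
  V/F = 0.3900: g = 0.31297, g' = -0.7110 → V/F = 0.8302
  V/F = 0.8302: g = 0.05028, g' = -0.5720 → V/F = 0.9181
  V/F = 0.9181: g = -0.00131, g' = -0.6056 → V/F = 0.9159
Converged at V/F = 0.9159.
Compositions from xᵢ = zᵢ/(1+V/F(Kᵢ−1)), yᵢ = Kᵢxᵢ:
  methanol: x = 0.0427, y = 0.1612
  benzene: x = 0.1300, y = 0.3250
  toluene: x = 0.1688, y = 0.2109
  n-nonane: x = 0.6585, y = 0.3029

V/F = 0.9159, x_methanol = 0.0427, y_methanol = 0.1612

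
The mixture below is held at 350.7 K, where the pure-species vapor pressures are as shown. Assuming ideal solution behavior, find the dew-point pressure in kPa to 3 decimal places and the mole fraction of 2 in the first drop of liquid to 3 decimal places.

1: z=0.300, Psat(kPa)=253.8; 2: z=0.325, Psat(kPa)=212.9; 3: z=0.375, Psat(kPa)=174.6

Pdew = 205.916 kPa, x_2 = 0.314

At the dew point ψ → 1, so Σzᵢ/Kᵢ = 1 with Kᵢ = Pᵢˢᵃᵗ/P ⇒ 1/P = Σzᵢ/Pᵢˢᵃᵗ.
1/P = 0.300/253.8 + 0.325/212.9 + 0.375/174.6 = 0.004856 ⇒ P = 205.916 kPa
xᵢ = zᵢP/Pᵢˢᵃᵗ ⇒ x_2 = 0.325·205.916/212.9 = 0.314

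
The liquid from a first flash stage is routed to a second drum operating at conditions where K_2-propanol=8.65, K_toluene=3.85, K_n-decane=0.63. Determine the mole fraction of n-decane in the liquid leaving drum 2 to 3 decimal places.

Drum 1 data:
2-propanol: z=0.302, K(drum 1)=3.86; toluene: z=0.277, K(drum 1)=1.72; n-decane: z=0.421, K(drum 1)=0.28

x_n-decane (drum 2) = 0.914

Drum 1:
Let ψ₁ = V/F and solve Σ zᵢ(Kᵢ−1)/(1+ψ₁(Kᵢ−1)) = 0.
Feasibility: ΣzᵢKᵢ = 1.760, Σzᵢ/Kᵢ = 1.743 — both > 1, two phases present.
Newton–Raphson from ψ₁ = 0.44:
  ψ₁ = 0.440: g = 0.0902, g' = -1.035 → ψ₁ = 0.527
  ψ₁ = 0.527: g = 0.0004, g' = -1.035 → ψ₁ = 0.528
Converged at ψ₁ = 0.528.
Drum-1 compositions:
  2-propanol: x = 0.120, y = 0.465
  toluene: x = 0.201, y = 0.345
  n-decane: x = 0.679, y = 0.190
Drum-2 feed = drum-1 liquid: z₂ = (0.1204, 0.2007, 0.6789).
Drum 2:
Rachford–Rice: g(ψ₂) = Σ zᵢ(Kᵢ−1)/(1+ψ₂(Kᵢ−1)) = 0.
g(0) = ΣzᵢKᵢ − 1 = 1.242 and g(1) = 1 − Σzᵢ/Kᵢ = -0.144, so a root lies in (0, 1).
Newton iteration, ψ₂⁰ = 0.5:
  ψ₂ = 0.500: g = 0.1186, g' = -0.720 → ψ₂ = 0.665
  ψ₂ = 0.665: g = 0.0159, g' = -0.548 → ψ₂ = 0.694
Converged at ψ₂ = 0.694.
  2-propanol: x = 0.019, y = 0.165
  toluene: x = 0.067, y = 0.259
  n-decane: x = 0.914, y = 0.576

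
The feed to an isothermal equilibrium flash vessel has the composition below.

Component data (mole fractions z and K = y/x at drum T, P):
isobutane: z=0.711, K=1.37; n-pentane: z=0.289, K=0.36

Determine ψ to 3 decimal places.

Let ψ = V/F and solve Σ zᵢ(Kᵢ−1)/(1+ψ(Kᵢ−1)) = 0.
Feasibility: ΣzᵢKᵢ = 1.078, Σzᵢ/Kᵢ = 1.322 — both > 1, two phases present.
Binary case is linear: z₁(K₁−1)(1+ψ(K₂−1)) + z₂(K₂−1)(1+ψ(K₁−1)) = 0
⇒ ψ = [z₁(K₁−1)+z₂(K₂−1)] / [−(K₁−1)(K₂−1)] = 0.0781/0.2368 = 0.330

ψ = 0.330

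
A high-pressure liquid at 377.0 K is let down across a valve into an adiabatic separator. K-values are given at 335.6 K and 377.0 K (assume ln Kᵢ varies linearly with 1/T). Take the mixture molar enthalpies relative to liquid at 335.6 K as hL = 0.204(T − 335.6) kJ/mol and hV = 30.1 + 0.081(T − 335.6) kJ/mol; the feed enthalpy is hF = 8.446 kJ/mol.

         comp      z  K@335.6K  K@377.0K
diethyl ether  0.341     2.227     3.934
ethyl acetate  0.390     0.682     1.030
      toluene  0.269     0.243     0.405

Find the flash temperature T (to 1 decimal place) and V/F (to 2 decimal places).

Adiabatic flash: solve Rachford–Rice at each trial T, then check hF = ψ·hV(T) + (1−ψ)·hL(T).
  T = 335.6 K: K = (2.227, 0.682, 0.243), RR gives ψ = 0.139, H_out = 4.189 kJ/mol
  T = 377.0 K: K = (3.934, 1.030, 0.405), RR gives ψ = 0.808, H_out = 28.652 kJ/mol
  T = 356.3 K: K = (3.009, 0.848, 0.318), RR gives ψ = 0.499, H_out = 17.982 kJ/mol
  T = 346.0 K: K = (2.602, 0.763, 0.279), RR gives ψ = 0.335, H_out = 11.770 kJ/mol
  T = 340.8 K: K = (2.410, 0.722, 0.261), RR gives ψ = 0.242, H_out = 8.202 kJ/mol
  T = 343.4 K: K = (2.505, 0.743, 0.270), RR gives ψ = 0.290, H_out = 10.032 kJ/mol
  T = 342.1 K: K = (2.457, 0.732, 0.265), RR gives ψ = 0.266, H_out = 9.130 kJ/mol
Linear interpolation between T = 340.8 (H_out = 8.202) and T = 342.1 (H_out = 9.130) on hF = 8.446 gives T ≈ 341.1 K, at which ψ = 0.25.

T = 341.1 K, V/F = 0.25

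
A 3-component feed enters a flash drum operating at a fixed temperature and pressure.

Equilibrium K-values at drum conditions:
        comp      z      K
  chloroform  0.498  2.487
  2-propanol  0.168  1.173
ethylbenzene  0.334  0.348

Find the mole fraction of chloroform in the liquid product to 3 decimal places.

Newton iteration, β⁰ = 0.5:
  β = 0.500: g = 0.1284, g' = -0.679 → β = 0.689
  β = 0.689: g = -0.0037, g' = -0.741 → β = 0.684
Converged at β = 0.684.
Compositions from xᵢ = zᵢ/(1+β(Kᵢ−1)), yᵢ = Kᵢxᵢ:
  chloroform: x = 0.247, y = 0.614
  2-propanol: x = 0.150, y = 0.176
  ethylbenzene: x = 0.603, y = 0.210

x_chloroform = 0.247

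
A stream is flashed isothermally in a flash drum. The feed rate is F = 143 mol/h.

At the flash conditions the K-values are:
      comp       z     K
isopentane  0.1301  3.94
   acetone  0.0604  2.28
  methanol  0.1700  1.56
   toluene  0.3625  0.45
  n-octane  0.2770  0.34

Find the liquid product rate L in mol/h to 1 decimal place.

Material balance + equilibrium reduce to Σ zᵢ(Kᵢ−1)/(1+V/F(Kᵢ−1)) = 0.
Check two-phase: ΣzᵢKᵢ = 1.1728 > 1 and Σzᵢ/Kᵢ = 1.7887 > 1, so g(0) = 0.1728 > 0 and g(1) = -0.7887 < 0.
Iterate (Newton) starting at V/F = 0.5:
  V/F = 0.5000: g = -0.27149, g' = -0.7311 → V/F = 0.1286
  V/F = 0.1286: g = 0.01838, g' = -0.9825 → V/F = 0.1473
  V/F = 0.1473: g = 0.00040, g' = -0.9409 → V/F = 0.1478
Converged at V/F = 0.1478.
Then V = V/F·F = 0.1478·143 = 21.1 mol/h and L = F − V = 121.9 mol/h.

L = 121.9 mol/h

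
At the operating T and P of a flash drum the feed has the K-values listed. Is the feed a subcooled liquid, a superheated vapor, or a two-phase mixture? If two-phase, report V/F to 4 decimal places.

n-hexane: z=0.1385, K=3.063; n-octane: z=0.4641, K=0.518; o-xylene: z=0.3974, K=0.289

subcooled liquid

ΣzᵢKᵢ = 0.7795; Σzᵢ/Kᵢ = 2.3162.
Since ΣzᵢKᵢ < 1 the mixture is below its bubble point — single liquid phase.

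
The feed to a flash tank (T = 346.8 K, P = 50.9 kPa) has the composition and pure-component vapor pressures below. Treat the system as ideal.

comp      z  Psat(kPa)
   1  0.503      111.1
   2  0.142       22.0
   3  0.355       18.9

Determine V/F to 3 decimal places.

V/F = 0.402

Raoult's law: Kᵢ = Pᵢˢᵃᵗ/P = Pᵢˢᵃᵗ/50.9.
  K_1 = 111.1/50.9 = 2.18271, K_2 = 22.0/50.9 = 0.43222, K_3 = 18.9/50.9 = 0.37132
Rachford–Rice: g(V/F) = Σ zᵢ(Kᵢ−1)/(1+V/F(Kᵢ−1)) = 0.
Feasibility: ΣzᵢKᵢ = 1.291, Σzᵢ/Kᵢ = 1.515 — both > 1, two phases present.
Newton–Raphson from V/F = 0.56:
  V/F = 0.560: g = -0.1048, g' = -0.687 → V/F = 0.408
  V/F = 0.408: g = -0.0035, g' = -0.651 → V/F = 0.402
Converged at V/F = 0.402.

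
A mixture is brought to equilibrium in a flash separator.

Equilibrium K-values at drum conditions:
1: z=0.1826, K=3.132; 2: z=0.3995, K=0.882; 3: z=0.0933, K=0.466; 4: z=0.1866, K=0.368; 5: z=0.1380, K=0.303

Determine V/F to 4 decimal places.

V/F = 0.0887

Rachford–Rice: g(V/F) = Σ zᵢ(Kᵢ−1)/(1+V/F(Kᵢ−1)) = 0.
Feasibility: ΣzᵢKᵢ = 1.0782, Σzᵢ/Kᵢ = 1.6740 — both > 1, two phases present.
Iterate (Newton) starting at V/F = 0.69:
  V/F = 0.6900: g = -0.36710, g' = -0.6924 → V/F = 0.1598
  V/F = 0.1598: g = -0.05159, g' = -0.6764 → V/F = 0.0836
  V/F = 0.0836: g = 0.00403, g' = -0.7914 → V/F = 0.0887
Converged at V/F = 0.0887.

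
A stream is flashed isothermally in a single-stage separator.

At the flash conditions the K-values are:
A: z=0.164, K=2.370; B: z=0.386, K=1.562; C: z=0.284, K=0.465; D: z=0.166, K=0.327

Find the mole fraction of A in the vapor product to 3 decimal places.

Let β = V/F and solve Σ zᵢ(Kᵢ−1)/(1+β(Kᵢ−1)) = 0.
g(0) = ΣzᵢKᵢ − 1 = 0.178 and g(1) = 1 − Σzᵢ/Kᵢ = -0.435, so a root lies in (0, 1).
Newton iteration, β⁰ = 0.36:
  β = 0.360: g = -0.0047, g' = -0.478 → β = 0.350
Converged at β = 0.350.
Compositions from xᵢ = zᵢ/(1+β(Kᵢ−1)), yᵢ = Kᵢxᵢ:
  A: x = 0.111, y = 0.263
  B: x = 0.323, y = 0.504
  C: x = 0.349, y = 0.162
  D: x = 0.217, y = 0.071

y_A = 0.263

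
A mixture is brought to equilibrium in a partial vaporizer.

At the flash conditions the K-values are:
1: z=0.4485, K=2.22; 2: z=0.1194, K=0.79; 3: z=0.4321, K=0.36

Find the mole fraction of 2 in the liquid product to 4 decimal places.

x_2 = 0.1289

Iterate (Newton) starting at ψ = 0.5:
  ψ = 0.5000: g = -0.09484, g' = -0.6469 → ψ = 0.3534
  ψ = 0.3534: g = -0.00212, g' = -0.6276 → ψ = 0.3500
Converged at ψ = 0.3500.
Compositions from xᵢ = zᵢ/(1+ψ(Kᵢ−1)), yᵢ = Kᵢxᵢ:
  1: x = 0.3143, y = 0.6977
  2: x = 0.1289, y = 0.1018
  3: x = 0.5568, y = 0.2005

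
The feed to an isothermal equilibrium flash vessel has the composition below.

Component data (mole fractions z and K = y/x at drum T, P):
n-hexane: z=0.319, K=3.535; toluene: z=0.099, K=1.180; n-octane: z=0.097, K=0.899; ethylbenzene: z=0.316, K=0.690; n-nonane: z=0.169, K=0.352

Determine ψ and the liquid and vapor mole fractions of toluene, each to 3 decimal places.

Rachford–Rice: g(ψ) = Σ zᵢ(Kᵢ−1)/(1+ψ(Kᵢ−1)) = 0.
Feasibility: ΣzᵢKᵢ = 1.609, Σzᵢ/Kᵢ = 1.220 — both > 1, two phases present.
Newton–Raphson from ψ = 0.5:
  ψ = 0.500: g = 0.0847, g' = -0.600 → ψ = 0.641
  ψ = 0.641: g = 0.0039, g' = -0.556 → ψ = 0.648
Converged at ψ = 0.648.
Compositions from xᵢ = zᵢ/(1+ψ(Kᵢ−1)), yᵢ = Kᵢxᵢ:
  n-hexane: x = 0.121, y = 0.427
  toluene: x = 0.089, y = 0.105
  n-octane: x = 0.104, y = 0.093
  ethylbenzene: x = 0.395, y = 0.273
  n-nonane: x = 0.291, y = 0.103

ψ = 0.648, x_toluene = 0.089, y_toluene = 0.105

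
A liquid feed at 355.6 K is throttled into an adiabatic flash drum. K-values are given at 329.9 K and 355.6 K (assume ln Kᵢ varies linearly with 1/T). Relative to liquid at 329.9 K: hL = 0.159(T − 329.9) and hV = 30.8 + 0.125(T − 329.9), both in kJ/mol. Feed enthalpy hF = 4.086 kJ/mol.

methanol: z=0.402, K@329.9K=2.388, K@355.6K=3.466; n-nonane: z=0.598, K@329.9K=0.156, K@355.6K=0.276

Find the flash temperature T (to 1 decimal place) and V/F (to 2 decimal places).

T = 334.8 K, V/F = 0.11

Adiabatic flash: solve Rachford–Rice at each trial T, then check hF = ψ·hV(T) + (1−ψ)·hL(T).
  T = 329.9 K: K = (2.388, 0.156), RR gives ψ = 0.045, H_out = 1.400 kJ/mol
  T = 355.6 K: K = (3.466, 0.276), RR gives ψ = 0.313, H_out = 13.446 kJ/mol
  T = 342.8 K: K = (2.899, 0.210), RR gives ψ = 0.194, H_out = 7.940 kJ/mol
  T = 336.4 K: K = (2.638, 0.182), RR gives ψ = 0.126, H_out = 4.893 kJ/mol
  T = 333.1 K: K = (2.509, 0.168), RR gives ψ = 0.087, H_out = 3.182 kJ/mol
  T = 334.8 K: K = (2.575, 0.175), RR gives ψ = 0.108, H_out = 4.078 kJ/mol
Linear interpolation between T = 334.8 (H_out = 4.078) and T = 336.4 (H_out = 4.893) on hF = 4.086 gives T ≈ 334.8 K, at which ψ = 0.11.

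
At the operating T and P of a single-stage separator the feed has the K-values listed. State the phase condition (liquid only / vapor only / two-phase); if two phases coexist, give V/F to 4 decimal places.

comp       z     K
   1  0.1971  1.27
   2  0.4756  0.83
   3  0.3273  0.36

liquid only

ΣzᵢKᵢ = 0.7629; Σzᵢ/Kᵢ = 1.6374.
Since ΣzᵢKᵢ < 1 the mixture is below its bubble point — single liquid phase.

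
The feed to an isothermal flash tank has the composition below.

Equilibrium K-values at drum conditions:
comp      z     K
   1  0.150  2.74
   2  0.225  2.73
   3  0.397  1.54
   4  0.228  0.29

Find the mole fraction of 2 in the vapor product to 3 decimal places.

Newton iteration, ψ⁰ = 0.53:
  ψ = 0.530: g = 0.2460, g' = -0.672 → ψ = 0.896
  ψ = 0.896: g = -0.0461, g' = -1.094 → ψ = 0.854
  ψ = 0.854: g = -0.0025, g' = -0.979 → ψ = 0.852
Converged at ψ = 0.852.
Compositions from xᵢ = zᵢ/(1+ψ(Kᵢ−1)), yᵢ = Kᵢxᵢ:
  1: x = 0.060, y = 0.166
  2: x = 0.091, y = 0.248
  3: x = 0.272, y = 0.419
  4: x = 0.577, y = 0.167

y_2 = 0.248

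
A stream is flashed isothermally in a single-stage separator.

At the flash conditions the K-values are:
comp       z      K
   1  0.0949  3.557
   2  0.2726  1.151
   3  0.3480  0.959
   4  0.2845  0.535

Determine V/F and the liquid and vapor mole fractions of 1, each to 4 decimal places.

Rachford–Rice: g(V/F) = Σ zᵢ(Kᵢ−1)/(1+V/F(Kᵢ−1)) = 0.
Feasibility: ΣzᵢKᵢ = 1.1373, Σzᵢ/Kᵢ = 1.1582 — both > 1, two phases present.
Newton–Raphson from V/F = 0.63:
  V/F = 0.6300: g = -0.07122, g' = -0.2199 → V/F = 0.3061
  V/F = 0.3061: g = 0.00678, g' = -0.2852 → V/F = 0.3298
  V/F = 0.3298: g = 0.00013, g' = -0.2747 → V/F = 0.3303
Converged at V/F = 0.3303.
Compositions from xᵢ = zᵢ/(1+V/F(Kᵢ−1)), yᵢ = Kᵢxᵢ:
  1: x = 0.0514, y = 0.1830
  2: x = 0.2597, y = 0.2989
  3: x = 0.3528, y = 0.3383
  4: x = 0.3361, y = 0.1798

V/F = 0.3303, x_1 = 0.0514, y_1 = 0.1830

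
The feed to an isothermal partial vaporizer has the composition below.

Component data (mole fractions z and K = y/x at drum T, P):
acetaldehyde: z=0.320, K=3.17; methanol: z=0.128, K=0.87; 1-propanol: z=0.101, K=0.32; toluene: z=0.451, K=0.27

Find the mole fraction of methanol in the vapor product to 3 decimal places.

y_methanol = 0.114

Let β = V/F and solve Σ zᵢ(Kᵢ−1)/(1+β(Kᵢ−1)) = 0.
Feasibility: ΣzᵢKᵢ = 1.280, Σzᵢ/Kᵢ = 2.234 — both > 1, two phases present.
Newton–Raphson from β = 0.5:
  β = 0.500: g = -0.3073, g' = -1.052 → β = 0.208
  β = 0.208: g = -0.0068, g' = -1.115 → β = 0.202
Converged at β = 0.202.
Compositions from xᵢ = zᵢ/(1+β(Kᵢ−1)), yᵢ = Kᵢxᵢ:
  acetaldehyde: x = 0.223, y = 0.705
  methanol: x = 0.131, y = 0.114
  1-propanol: x = 0.117, y = 0.037
  toluene: x = 0.529, y = 0.143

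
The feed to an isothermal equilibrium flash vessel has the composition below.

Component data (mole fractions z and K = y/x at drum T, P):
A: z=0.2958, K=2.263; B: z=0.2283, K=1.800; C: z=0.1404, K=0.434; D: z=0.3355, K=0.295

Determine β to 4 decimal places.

β = 0.3333

Rachford–Rice: g(β) = Σ zᵢ(Kᵢ−1)/(1+β(Kᵢ−1)) = 0.
g(0) = ΣzᵢKᵢ − 1 = 0.2402 and g(1) = 1 − Σzᵢ/Kᵢ = -0.7183, so a root lies in (0, 1).
Iterate (Newton) starting at β = 0.5:
  β = 0.5000: g = -0.11668, g' = -0.7370 → β = 0.3417
  β = 0.3417: g = -0.00570, g' = -0.6789 → β = 0.3333
Converged at β = 0.3333.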